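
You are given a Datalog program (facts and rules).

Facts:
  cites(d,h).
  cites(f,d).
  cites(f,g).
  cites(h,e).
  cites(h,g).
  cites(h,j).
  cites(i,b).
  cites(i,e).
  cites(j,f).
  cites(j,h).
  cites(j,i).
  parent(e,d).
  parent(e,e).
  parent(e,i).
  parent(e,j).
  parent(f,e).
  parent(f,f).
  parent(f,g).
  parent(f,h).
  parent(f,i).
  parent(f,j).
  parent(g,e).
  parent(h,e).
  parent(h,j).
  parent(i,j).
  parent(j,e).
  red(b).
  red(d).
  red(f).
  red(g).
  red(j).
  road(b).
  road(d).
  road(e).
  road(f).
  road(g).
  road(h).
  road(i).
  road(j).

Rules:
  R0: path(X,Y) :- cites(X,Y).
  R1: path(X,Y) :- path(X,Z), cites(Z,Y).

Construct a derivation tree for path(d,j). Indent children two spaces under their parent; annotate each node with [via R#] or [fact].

round 1: derive path(d,h) via R0 from cites(d,h)
round 1: derive path(f,d) via R0 from cites(f,d)
round 1: derive path(f,g) via R0 from cites(f,g)
round 1: derive path(h,e) via R0 from cites(h,e)
round 1: derive path(h,g) via R0 from cites(h,g)
round 1: derive path(h,j) via R0 from cites(h,j)
round 1: derive path(i,b) via R0 from cites(i,b)
round 1: derive path(i,e) via R0 from cites(i,e)
round 1: derive path(j,f) via R0 from cites(j,f)
round 1: derive path(j,h) via R0 from cites(j,h)
round 1: derive path(j,i) via R0 from cites(j,i)
round 2: derive path(d,e) via R1 from path(d,h), cites(h,e)
round 2: derive path(d,g) via R1 from path(d,h), cites(h,g)
round 2: derive path(d,j) via R1 from path(d,h), cites(h,j)
round 2: derive path(f,h) via R1 from path(f,d), cites(d,h)
round 2: derive path(h,f) via R1 from path(h,j), cites(j,f)
round 2: derive path(h,h) via R1 from path(h,j), cites(j,h)
round 2: derive path(h,i) via R1 from path(h,j), cites(j,i)
round 2: derive path(j,b) via R1 from path(j,i), cites(i,b)
round 2: derive path(j,d) via R1 from path(j,f), cites(f,d)
round 2: derive path(j,e) via R1 from path(j,h), cites(h,e)
round 2: derive path(j,g) via R1 from path(j,f), cites(f,g)
round 2: derive path(j,j) via R1 from path(j,h), cites(h,j)
round 3: derive path(d,f) via R1 from path(d,j), cites(j,f)
round 3: derive path(d,i) via R1 from path(d,j), cites(j,i)
round 3: derive path(f,e) via R1 from path(f,h), cites(h,e)
round 3: derive path(f,j) via R1 from path(f,h), cites(h,j)
round 3: derive path(h,b) via R1 from path(h,i), cites(i,b)
round 3: derive path(h,d) via R1 from path(h,f), cites(f,d)
round 4: derive path(d,b) via R1 from path(d,i), cites(i,b)
round 4: derive path(d,d) via R1 from path(d,f), cites(f,d)
round 4: derive path(f,f) via R1 from path(f,j), cites(j,f)
round 4: derive path(f,i) via R1 from path(f,j), cites(j,i)
round 5: derive path(f,b) via R1 from path(f,i), cites(i,b)

path(d,j)  [via R1]
  path(d,h)  [via R0]
    cites(d,h)  [fact]
  cites(h,j)  [fact]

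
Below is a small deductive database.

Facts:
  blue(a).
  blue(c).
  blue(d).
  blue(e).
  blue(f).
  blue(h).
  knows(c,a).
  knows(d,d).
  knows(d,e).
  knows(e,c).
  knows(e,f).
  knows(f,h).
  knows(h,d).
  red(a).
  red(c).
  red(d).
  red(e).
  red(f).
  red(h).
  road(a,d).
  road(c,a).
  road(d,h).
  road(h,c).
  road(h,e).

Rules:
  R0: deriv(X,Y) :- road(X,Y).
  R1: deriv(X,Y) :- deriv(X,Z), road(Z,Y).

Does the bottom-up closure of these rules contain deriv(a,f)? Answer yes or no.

round 1: derive deriv(a,d) via R0 from road(a,d)
round 1: derive deriv(c,a) via R0 from road(c,a)
round 1: derive deriv(d,h) via R0 from road(d,h)
round 1: derive deriv(h,c) via R0 from road(h,c)
round 1: derive deriv(h,e) via R0 from road(h,e)
round 2: derive deriv(a,h) via R1 from deriv(a,d), road(d,h)
round 2: derive deriv(c,d) via R1 from deriv(c,a), road(a,d)
round 2: derive deriv(d,c) via R1 from deriv(d,h), road(h,c)
round 2: derive deriv(d,e) via R1 from deriv(d,h), road(h,e)
round 2: derive deriv(h,a) via R1 from deriv(h,c), road(c,a)
round 3: derive deriv(a,c) via R1 from deriv(a,h), road(h,c)
round 3: derive deriv(a,e) via R1 from deriv(a,h), road(h,e)
round 3: derive deriv(c,h) via R1 from deriv(c,d), road(d,h)
round 3: derive deriv(d,a) via R1 from deriv(d,c), road(c,a)
round 3: derive deriv(h,d) via R1 from deriv(h,a), road(a,d)
round 4: derive deriv(a,a) via R1 from deriv(a,c), road(c,a)
round 4: derive deriv(c,c) via R1 from deriv(c,h), road(h,c)
round 4: derive deriv(c,e) via R1 from deriv(c,h), road(h,e)
round 4: derive deriv(d,d) via R1 from deriv(d,a), road(a,d)
round 4: derive deriv(h,h) via R1 from deriv(h,d), road(d,h)

no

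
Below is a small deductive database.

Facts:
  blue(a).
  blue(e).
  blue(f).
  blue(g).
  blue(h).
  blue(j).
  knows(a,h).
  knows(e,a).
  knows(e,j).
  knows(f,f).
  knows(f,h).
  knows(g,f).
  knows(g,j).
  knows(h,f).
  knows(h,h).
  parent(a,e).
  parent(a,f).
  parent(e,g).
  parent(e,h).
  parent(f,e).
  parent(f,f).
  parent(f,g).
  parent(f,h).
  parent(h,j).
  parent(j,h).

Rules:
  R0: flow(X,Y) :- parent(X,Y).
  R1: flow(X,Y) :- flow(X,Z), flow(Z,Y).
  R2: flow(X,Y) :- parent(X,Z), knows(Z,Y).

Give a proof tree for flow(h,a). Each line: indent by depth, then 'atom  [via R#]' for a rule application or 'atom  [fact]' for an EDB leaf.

flow(h,a)  [via R1]
  flow(h,f)  [via R1]
    flow(h,j)  [via R0]
      parent(h,j)  [fact]
    flow(j,f)  [via R2]
      parent(j,h)  [fact]
      knows(h,f)  [fact]
  flow(f,a)  [via R2]
    parent(f,e)  [fact]
    knows(e,a)  [fact]

round 1: derive flow(a,e) via R0 from parent(a,e)
round 1: derive flow(a,f) via R0 from parent(a,f)
round 1: derive flow(e,g) via R0 from parent(e,g)
round 1: derive flow(e,h) via R0 from parent(e,h)
round 1: derive flow(f,e) via R0 from parent(f,e)
round 1: derive flow(f,f) via R0 from parent(f,f)
round 1: derive flow(f,g) via R0 from parent(f,g)
round 1: derive flow(f,h) via R0 from parent(f,h)
round 1: derive flow(h,j) via R0 from parent(h,j)
round 1: derive flow(j,h) via R0 from parent(j,h)
round 1: derive flow(a,a) via R2 from parent(a,e), knows(e,a)
round 1: derive flow(a,h) via R2 from parent(a,f), knows(f,h)
round 1: derive flow(a,j) via R2 from parent(a,e), knows(e,j)
round 1: derive flow(e,f) via R2 from parent(e,g), knows(g,f)
round 1: derive flow(e,j) via R2 from parent(e,g), knows(g,j)
round 1: derive flow(f,a) via R2 from parent(f,e), knows(e,a)
round 1: derive flow(f,j) via R2 from parent(f,e), knows(e,j)
round 1: derive flow(j,f) via R2 from parent(j,h), knows(h,f)
round 2: derive flow(a,g) via R1 from flow(a,e), flow(e,g)
round 2: derive flow(e,a) via R1 from flow(e,f), flow(f,a)
round 2: derive flow(e,e) via R1 from flow(e,f), flow(f,e)
round 2: derive flow(h,f) via R1 from flow(h,j), flow(j,f)
round 2: derive flow(h,h) via R1 from flow(h,j), flow(j,h)
round 2: derive flow(j,a) via R1 from flow(j,f), flow(f,a)
round 2: derive flow(j,e) via R1 from flow(j,f), flow(f,e)
round 2: derive flow(j,g) via R1 from flow(j,f), flow(f,g)
round 2: derive flow(j,j) via R1 from flow(j,f), flow(f,j)
round 3: derive flow(h,a) via R1 from flow(h,f), flow(f,a)
round 3: derive flow(h,e) via R1 from flow(h,f), flow(f,e)
round 3: derive flow(h,g) via R1 from flow(h,f), flow(f,g)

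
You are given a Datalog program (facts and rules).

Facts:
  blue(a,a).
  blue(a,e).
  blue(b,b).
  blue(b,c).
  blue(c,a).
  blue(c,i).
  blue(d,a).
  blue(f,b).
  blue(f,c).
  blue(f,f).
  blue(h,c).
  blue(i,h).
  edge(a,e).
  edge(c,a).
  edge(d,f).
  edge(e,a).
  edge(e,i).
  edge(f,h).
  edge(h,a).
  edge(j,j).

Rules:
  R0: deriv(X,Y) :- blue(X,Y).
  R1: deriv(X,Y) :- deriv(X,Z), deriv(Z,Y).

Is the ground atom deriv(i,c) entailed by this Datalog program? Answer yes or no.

yes

round 1: derive deriv(a,a) via R0 from blue(a,a)
round 1: derive deriv(a,e) via R0 from blue(a,e)
round 1: derive deriv(b,b) via R0 from blue(b,b)
round 1: derive deriv(b,c) via R0 from blue(b,c)
round 1: derive deriv(c,a) via R0 from blue(c,a)
round 1: derive deriv(c,i) via R0 from blue(c,i)
round 1: derive deriv(d,a) via R0 from blue(d,a)
round 1: derive deriv(f,b) via R0 from blue(f,b)
round 1: derive deriv(f,c) via R0 from blue(f,c)
round 1: derive deriv(f,f) via R0 from blue(f,f)
round 1: derive deriv(h,c) via R0 from blue(h,c)
round 1: derive deriv(i,h) via R0 from blue(i,h)
round 2: derive deriv(b,a) via R1 from deriv(b,c), deriv(c,a)
round 2: derive deriv(b,i) via R1 from deriv(b,c), deriv(c,i)
round 2: derive deriv(c,e) via R1 from deriv(c,a), deriv(a,e)
round 2: derive deriv(c,h) via R1 from deriv(c,i), deriv(i,h)
round 2: derive deriv(d,e) via R1 from deriv(d,a), deriv(a,e)
round 2: derive deriv(f,a) via R1 from deriv(f,c), deriv(c,a)
round 2: derive deriv(f,i) via R1 from deriv(f,c), deriv(c,i)
round 2: derive deriv(h,a) via R1 from deriv(h,c), deriv(c,a)
round 2: derive deriv(h,i) via R1 from deriv(h,c), deriv(c,i)
round 2: derive deriv(i,c) via R1 from deriv(i,h), deriv(h,c)
round 3: derive deriv(b,e) via R1 from deriv(b,a), deriv(a,e)
round 3: derive deriv(b,h) via R1 from deriv(b,c), deriv(c,h)
round 3: derive deriv(c,c) via R1 from deriv(c,h), deriv(h,c)
round 3: derive deriv(f,e) via R1 from deriv(f,a), deriv(a,e)
round 3: derive deriv(f,h) via R1 from deriv(f,c), deriv(c,h)
round 3: derive deriv(h,e) via R1 from deriv(h,a), deriv(a,e)
round 3: derive deriv(h,h) via R1 from deriv(h,c), deriv(c,h)
round 3: derive deriv(i,a) via R1 from deriv(i,c), deriv(c,a)
round 3: derive deriv(i,e) via R1 from deriv(i,c), deriv(c,e)
round 3: derive deriv(i,i) via R1 from deriv(i,c), deriv(c,i)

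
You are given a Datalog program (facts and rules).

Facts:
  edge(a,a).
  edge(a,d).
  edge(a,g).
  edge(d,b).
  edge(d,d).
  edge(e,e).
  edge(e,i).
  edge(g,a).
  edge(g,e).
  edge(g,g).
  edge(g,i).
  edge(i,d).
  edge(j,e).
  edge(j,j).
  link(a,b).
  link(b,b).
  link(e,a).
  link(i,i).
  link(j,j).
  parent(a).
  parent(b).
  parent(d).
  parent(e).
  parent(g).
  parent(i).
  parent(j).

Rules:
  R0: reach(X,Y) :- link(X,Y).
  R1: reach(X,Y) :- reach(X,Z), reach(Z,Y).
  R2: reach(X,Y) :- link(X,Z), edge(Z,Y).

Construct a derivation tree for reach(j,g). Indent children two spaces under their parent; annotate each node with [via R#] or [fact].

reach(j,g)  [via R1]
  reach(j,e)  [via R2]
    link(j,j)  [fact]
    edge(j,e)  [fact]
  reach(e,g)  [via R2]
    link(e,a)  [fact]
    edge(a,g)  [fact]

round 1: derive reach(a,b) via R0 from link(a,b)
round 1: derive reach(b,b) via R0 from link(b,b)
round 1: derive reach(e,a) via R0 from link(e,a)
round 1: derive reach(i,i) via R0 from link(i,i)
round 1: derive reach(j,j) via R0 from link(j,j)
round 1: derive reach(e,d) via R2 from link(e,a), edge(a,d)
round 1: derive reach(e,g) via R2 from link(e,a), edge(a,g)
round 1: derive reach(i,d) via R2 from link(i,i), edge(i,d)
round 1: derive reach(j,e) via R2 from link(j,j), edge(j,e)
round 2: derive reach(e,b) via R1 from reach(e,a), reach(a,b)
round 2: derive reach(j,a) via R1 from reach(j,e), reach(e,a)
round 2: derive reach(j,d) via R1 from reach(j,e), reach(e,d)
round 2: derive reach(j,g) via R1 from reach(j,e), reach(e,g)
round 3: derive reach(j,b) via R1 from reach(j,a), reach(a,b)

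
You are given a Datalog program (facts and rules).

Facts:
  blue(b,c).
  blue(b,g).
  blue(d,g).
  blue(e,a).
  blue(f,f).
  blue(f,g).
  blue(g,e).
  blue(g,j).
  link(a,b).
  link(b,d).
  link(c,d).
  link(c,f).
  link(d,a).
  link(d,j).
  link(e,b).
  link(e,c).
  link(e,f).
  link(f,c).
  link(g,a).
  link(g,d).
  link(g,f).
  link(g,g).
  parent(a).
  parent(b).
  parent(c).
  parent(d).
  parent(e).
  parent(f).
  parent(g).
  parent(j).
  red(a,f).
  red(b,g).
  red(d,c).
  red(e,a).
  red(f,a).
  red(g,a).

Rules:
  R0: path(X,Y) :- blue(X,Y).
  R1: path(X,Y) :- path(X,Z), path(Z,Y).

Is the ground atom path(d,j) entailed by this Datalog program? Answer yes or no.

yes

round 1: derive path(b,c) via R0 from blue(b,c)
round 1: derive path(b,g) via R0 from blue(b,g)
round 1: derive path(d,g) via R0 from blue(d,g)
round 1: derive path(e,a) via R0 from blue(e,a)
round 1: derive path(f,f) via R0 from blue(f,f)
round 1: derive path(f,g) via R0 from blue(f,g)
round 1: derive path(g,e) via R0 from blue(g,e)
round 1: derive path(g,j) via R0 from blue(g,j)
round 2: derive path(b,e) via R1 from path(b,g), path(g,e)
round 2: derive path(b,j) via R1 from path(b,g), path(g,j)
round 2: derive path(d,e) via R1 from path(d,g), path(g,e)
round 2: derive path(d,j) via R1 from path(d,g), path(g,j)
round 2: derive path(f,e) via R1 from path(f,g), path(g,e)
round 2: derive path(f,j) via R1 from path(f,g), path(g,j)
round 2: derive path(g,a) via R1 from path(g,e), path(e,a)
round 3: derive path(b,a) via R1 from path(b,e), path(e,a)
round 3: derive path(d,a) via R1 from path(d,e), path(e,a)
round 3: derive path(f,a) via R1 from path(f,e), path(e,a)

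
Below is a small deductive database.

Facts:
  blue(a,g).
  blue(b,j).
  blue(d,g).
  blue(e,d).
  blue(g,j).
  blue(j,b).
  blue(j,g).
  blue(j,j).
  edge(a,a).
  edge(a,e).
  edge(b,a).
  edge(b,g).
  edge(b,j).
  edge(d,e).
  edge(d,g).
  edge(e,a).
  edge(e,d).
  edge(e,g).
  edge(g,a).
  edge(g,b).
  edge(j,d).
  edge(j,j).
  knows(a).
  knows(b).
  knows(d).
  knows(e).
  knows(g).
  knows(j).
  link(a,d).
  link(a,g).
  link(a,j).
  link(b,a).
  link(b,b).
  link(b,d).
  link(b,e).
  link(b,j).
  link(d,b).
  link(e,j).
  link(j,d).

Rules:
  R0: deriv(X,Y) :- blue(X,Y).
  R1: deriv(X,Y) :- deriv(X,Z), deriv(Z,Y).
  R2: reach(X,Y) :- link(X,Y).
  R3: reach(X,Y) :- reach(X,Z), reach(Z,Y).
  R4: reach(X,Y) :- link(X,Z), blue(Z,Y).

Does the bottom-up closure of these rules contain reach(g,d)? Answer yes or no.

round 1: derive reach(a,d) via R2 from link(a,d)
round 1: derive reach(a,g) via R2 from link(a,g)
round 1: derive reach(a,j) via R2 from link(a,j)
round 1: derive reach(b,a) via R2 from link(b,a)
round 1: derive reach(b,b) via R2 from link(b,b)
round 1: derive reach(b,d) via R2 from link(b,d)
round 1: derive reach(b,e) via R2 from link(b,e)
round 1: derive reach(b,j) via R2 from link(b,j)
round 1: derive reach(d,b) via R2 from link(d,b)
round 1: derive reach(e,j) via R2 from link(e,j)
round 1: derive reach(j,d) via R2 from link(j,d)
round 1: derive reach(a,b) via R4 from link(a,j), blue(j,b)
round 1: derive reach(b,g) via R4 from link(b,a), blue(a,g)
round 1: derive reach(d,j) via R4 from link(d,b), blue(b,j)
round 1: derive reach(e,b) via R4 from link(e,j), blue(j,b)
round 1: derive reach(e,g) via R4 from link(e,j), blue(j,g)
round 1: derive reach(j,g) via R4 from link(j,d), blue(d,g)
round 2: derive reach(a,a) via R3 from reach(a,b), reach(b,a)
round 2: derive reach(a,e) via R3 from reach(a,b), reach(b,e)
round 2: derive reach(d,a) via R3 from reach(d,b), reach(b,a)
round 2: derive reach(d,d) via R3 from reach(d,b), reach(b,d)
round 2: derive reach(d,e) via R3 from reach(d,b), reach(b,e)
round 2: derive reach(d,g) via R3 from reach(d,b), reach(b,g)
round 2: derive reach(e,a) via R3 from reach(e,b), reach(b,a)
round 2: derive reach(e,d) via R3 from reach(e,b), reach(b,d)
round 2: derive reach(e,e) via R3 from reach(e,b), reach(b,e)
round 2: derive reach(j,b) via R3 from reach(j,d), reach(d,b)
round 2: derive reach(j,j) via R3 from reach(j,d), reach(d,j)
round 3: derive reach(j,a) via R3 from reach(j,b), reach(b,a)
round 3: derive reach(j,e) via R3 from reach(j,b), reach(b,e)

no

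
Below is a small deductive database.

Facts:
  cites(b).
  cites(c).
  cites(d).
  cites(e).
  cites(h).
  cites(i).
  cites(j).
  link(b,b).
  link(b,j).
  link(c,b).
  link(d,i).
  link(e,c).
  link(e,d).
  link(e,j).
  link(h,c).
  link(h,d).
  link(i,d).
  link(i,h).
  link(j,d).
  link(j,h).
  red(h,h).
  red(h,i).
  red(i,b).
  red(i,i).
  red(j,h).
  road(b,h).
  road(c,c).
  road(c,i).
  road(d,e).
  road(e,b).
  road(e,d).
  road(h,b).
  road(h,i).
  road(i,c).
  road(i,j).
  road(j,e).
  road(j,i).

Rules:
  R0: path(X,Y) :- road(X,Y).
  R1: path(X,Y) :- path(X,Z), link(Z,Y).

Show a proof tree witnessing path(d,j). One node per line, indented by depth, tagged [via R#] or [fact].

round 1: derive path(b,h) via R0 from road(b,h)
round 1: derive path(c,c) via R0 from road(c,c)
round 1: derive path(c,i) via R0 from road(c,i)
round 1: derive path(d,e) via R0 from road(d,e)
round 1: derive path(e,b) via R0 from road(e,b)
round 1: derive path(e,d) via R0 from road(e,d)
round 1: derive path(h,b) via R0 from road(h,b)
round 1: derive path(h,i) via R0 from road(h,i)
round 1: derive path(i,c) via R0 from road(i,c)
round 1: derive path(i,j) via R0 from road(i,j)
round 1: derive path(j,e) via R0 from road(j,e)
round 1: derive path(j,i) via R0 from road(j,i)
round 2: derive path(b,c) via R1 from path(b,h), link(h,c)
round 2: derive path(b,d) via R1 from path(b,h), link(h,d)
round 2: derive path(c,b) via R1 from path(c,c), link(c,b)
round 2: derive path(c,d) via R1 from path(c,i), link(i,d)
round 2: derive path(c,h) via R1 from path(c,i), link(i,h)
round 2: derive path(d,c) via R1 from path(d,e), link(e,c)
round 2: derive path(d,d) via R1 from path(d,e), link(e,d)
round 2: derive path(d,j) via R1 from path(d,e), link(e,j)
round 2: derive path(e,i) via R1 from path(e,d), link(d,i)
round 2: derive path(e,j) via R1 from path(e,b), link(b,j)
round 2: derive path(h,d) via R1 from path(h,i), link(i,d)
round 2: derive path(h,h) via R1 from path(h,i), link(i,h)
round 2: derive path(h,j) via R1 from path(h,b), link(b,j)
round 2: derive path(i,b) via R1 from path(i,c), link(c,b)
round 2: derive path(i,d) via R1 from path(i,j), link(j,d)
round 2: derive path(i,h) via R1 from path(i,j), link(j,h)
round 2: derive path(j,c) via R1 from path(j,e), link(e,c)
round 2: derive path(j,d) via R1 from path(j,e), link(e,d)
round 2: derive path(j,h) via R1 from path(j,i), link(i,h)
round 2: derive path(j,j) via R1 from path(j,e), link(e,j)
round 3: derive path(b,b) via R1 from path(b,c), link(c,b)
round 3: derive path(b,i) via R1 from path(b,d), link(d,i)
round 3: derive path(c,j) via R1 from path(c,b), link(b,j)
round 3: derive path(d,b) via R1 from path(d,c), link(c,b)
round 3: derive path(d,h) via R1 from path(d,j), link(j,h)
round 3: derive path(d,i) via R1 from path(d,d), link(d,i)
round 3: derive path(e,h) via R1 from path(e,i), link(i,h)
round 3: derive path(h,c) via R1 from path(h,h), link(h,c)
round 3: derive path(i,i) via R1 from path(i,d), link(d,i)
round 3: derive path(j,b) via R1 from path(j,c), link(c,b)
round 4: derive path(b,j) via R1 from path(b,b), link(b,j)
round 4: derive path(e,c) via R1 from path(e,h), link(h,c)

path(d,j)  [via R1]
  path(d,e)  [via R0]
    road(d,e)  [fact]
  link(e,j)  [fact]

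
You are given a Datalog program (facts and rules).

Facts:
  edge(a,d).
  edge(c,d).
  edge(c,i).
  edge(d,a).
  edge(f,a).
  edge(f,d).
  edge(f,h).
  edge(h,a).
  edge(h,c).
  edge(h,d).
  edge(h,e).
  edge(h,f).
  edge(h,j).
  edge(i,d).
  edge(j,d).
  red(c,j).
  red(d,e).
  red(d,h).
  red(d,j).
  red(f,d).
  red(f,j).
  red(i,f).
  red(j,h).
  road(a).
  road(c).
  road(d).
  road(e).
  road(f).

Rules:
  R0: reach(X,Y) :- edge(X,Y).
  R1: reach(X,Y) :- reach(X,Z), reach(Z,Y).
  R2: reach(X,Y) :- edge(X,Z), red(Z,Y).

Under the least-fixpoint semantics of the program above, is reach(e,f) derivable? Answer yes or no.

no

round 1: derive reach(a,d) via R0 from edge(a,d)
round 1: derive reach(c,d) via R0 from edge(c,d)
round 1: derive reach(c,i) via R0 from edge(c,i)
round 1: derive reach(d,a) via R0 from edge(d,a)
round 1: derive reach(f,a) via R0 from edge(f,a)
round 1: derive reach(f,d) via R0 from edge(f,d)
round 1: derive reach(f,h) via R0 from edge(f,h)
round 1: derive reach(h,a) via R0 from edge(h,a)
round 1: derive reach(h,c) via R0 from edge(h,c)
round 1: derive reach(h,d) via R0 from edge(h,d)
round 1: derive reach(h,e) via R0 from edge(h,e)
round 1: derive reach(h,f) via R0 from edge(h,f)
round 1: derive reach(h,j) via R0 from edge(h,j)
round 1: derive reach(i,d) via R0 from edge(i,d)
round 1: derive reach(j,d) via R0 from edge(j,d)
round 1: derive reach(a,e) via R2 from edge(a,d), red(d,e)
round 1: derive reach(a,h) via R2 from edge(a,d), red(d,h)
round 1: derive reach(a,j) via R2 from edge(a,d), red(d,j)
round 1: derive reach(c,e) via R2 from edge(c,d), red(d,e)
round 1: derive reach(c,f) via R2 from edge(c,i), red(i,f)
round 1: derive reach(c,h) via R2 from edge(c,d), red(d,h)
round 1: derive reach(c,j) via R2 from edge(c,d), red(d,j)
round 1: derive reach(f,e) via R2 from edge(f,d), red(d,e)
round 1: derive reach(f,j) via R2 from edge(f,d), red(d,j)
round 1: derive reach(h,h) via R2 from edge(h,d), red(d,h)
round 1: derive reach(i,e) via R2 from edge(i,d), red(d,e)
round 1: derive reach(i,h) via R2 from edge(i,d), red(d,h)
round 1: derive reach(i,j) via R2 from edge(i,d), red(d,j)
round 1: derive reach(j,e) via R2 from edge(j,d), red(d,e)
round 1: derive reach(j,h) via R2 from edge(j,d), red(d,h)
round 1: derive reach(j,j) via R2 from edge(j,d), red(d,j)
round 2: derive reach(a,a) via R1 from reach(a,d), reach(d,a)
round 2: derive reach(a,c) via R1 from reach(a,h), reach(h,c)
round 2: derive reach(a,f) via R1 from reach(a,h), reach(h,f)
round 2: derive reach(c,a) via R1 from reach(c,d), reach(d,a)
round 2: derive reach(c,c) via R1 from reach(c,h), reach(h,c)
round 2: derive reach(d,d) via R1 from reach(d,a), reach(a,d)
round 2: derive reach(d,e) via R1 from reach(d,a), reach(a,e)
round 2: derive reach(d,h) via R1 from reach(d,a), reach(a,h)
round 2: derive reach(d,j) via R1 from reach(d,a), reach(a,j)
round 2: derive reach(f,c) via R1 from reach(f,h), reach(h,c)
round 2: derive reach(f,f) via R1 from reach(f,h), reach(h,f)
round 2: derive reach(h,i) via R1 from reach(h,c), reach(c,i)
round 2: derive reach(i,a) via R1 from reach(i,d), reach(d,a)
round 2: derive reach(i,c) via R1 from reach(i,h), reach(h,c)
round 2: derive reach(i,f) via R1 from reach(i,h), reach(h,f)
round 2: derive reach(j,a) via R1 from reach(j,d), reach(d,a)
round 2: derive reach(j,c) via R1 from reach(j,h), reach(h,c)
round 2: derive reach(j,f) via R1 from reach(j,h), reach(h,f)
round 3: derive reach(a,i) via R1 from reach(a,c), reach(c,i)
round 3: derive reach(d,c) via R1 from reach(d,a), reach(a,c)
round 3: derive reach(d,f) via R1 from reach(d,a), reach(a,f)
round 3: derive reach(d,i) via R1 from reach(d,h), reach(h,i)
round 3: derive reach(f,i) via R1 from reach(f,c), reach(c,i)
round 3: derive reach(i,i) via R1 from reach(i,c), reach(c,i)
round 3: derive reach(j,i) via R1 from reach(j,c), reach(c,i)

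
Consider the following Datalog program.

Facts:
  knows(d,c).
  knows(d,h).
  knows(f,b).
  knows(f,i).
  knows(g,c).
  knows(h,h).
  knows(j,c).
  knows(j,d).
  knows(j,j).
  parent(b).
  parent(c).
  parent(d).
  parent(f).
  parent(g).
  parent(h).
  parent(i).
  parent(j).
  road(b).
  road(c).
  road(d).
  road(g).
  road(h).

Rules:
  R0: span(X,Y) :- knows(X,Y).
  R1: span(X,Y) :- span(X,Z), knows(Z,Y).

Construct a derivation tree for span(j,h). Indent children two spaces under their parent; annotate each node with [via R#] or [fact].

span(j,h)  [via R1]
  span(j,d)  [via R0]
    knows(j,d)  [fact]
  knows(d,h)  [fact]

round 1: derive span(d,c) via R0 from knows(d,c)
round 1: derive span(d,h) via R0 from knows(d,h)
round 1: derive span(f,b) via R0 from knows(f,b)
round 1: derive span(f,i) via R0 from knows(f,i)
round 1: derive span(g,c) via R0 from knows(g,c)
round 1: derive span(h,h) via R0 from knows(h,h)
round 1: derive span(j,c) via R0 from knows(j,c)
round 1: derive span(j,d) via R0 from knows(j,d)
round 1: derive span(j,j) via R0 from knows(j,j)
round 2: derive span(j,h) via R1 from span(j,d), knows(d,h)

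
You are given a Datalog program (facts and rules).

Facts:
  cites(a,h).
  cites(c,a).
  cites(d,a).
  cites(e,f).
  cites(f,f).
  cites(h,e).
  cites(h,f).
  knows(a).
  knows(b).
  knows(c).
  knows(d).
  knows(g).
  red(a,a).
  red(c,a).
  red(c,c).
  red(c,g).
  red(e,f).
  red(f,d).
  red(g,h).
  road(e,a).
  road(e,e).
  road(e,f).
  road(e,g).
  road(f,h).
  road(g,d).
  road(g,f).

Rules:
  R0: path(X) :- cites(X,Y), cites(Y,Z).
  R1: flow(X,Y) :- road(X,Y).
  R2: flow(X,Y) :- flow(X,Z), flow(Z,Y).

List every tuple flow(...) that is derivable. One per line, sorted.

flow(e,a)
flow(e,d)
flow(e,e)
flow(e,f)
flow(e,g)
flow(e,h)
flow(f,h)
flow(g,d)
flow(g,f)
flow(g,h)

round 1: derive flow(e,a) via R1 from road(e,a)
round 1: derive flow(e,e) via R1 from road(e,e)
round 1: derive flow(e,f) via R1 from road(e,f)
round 1: derive flow(e,g) via R1 from road(e,g)
round 1: derive flow(f,h) via R1 from road(f,h)
round 1: derive flow(g,d) via R1 from road(g,d)
round 1: derive flow(g,f) via R1 from road(g,f)
round 2: derive flow(e,d) via R2 from flow(e,g), flow(g,d)
round 2: derive flow(e,h) via R2 from flow(e,f), flow(f,h)
round 2: derive flow(g,h) via R2 from flow(g,f), flow(f,h)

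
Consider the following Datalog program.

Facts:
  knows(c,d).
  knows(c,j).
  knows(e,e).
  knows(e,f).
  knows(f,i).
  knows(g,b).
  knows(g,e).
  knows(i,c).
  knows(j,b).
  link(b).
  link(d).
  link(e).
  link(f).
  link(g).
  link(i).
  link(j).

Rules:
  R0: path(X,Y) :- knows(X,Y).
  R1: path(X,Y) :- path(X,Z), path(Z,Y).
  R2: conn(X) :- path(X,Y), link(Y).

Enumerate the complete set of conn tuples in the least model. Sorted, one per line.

round 1: derive path(c,d) via R0 from knows(c,d)
round 1: derive path(c,j) via R0 from knows(c,j)
round 1: derive path(e,e) via R0 from knows(e,e)
round 1: derive path(e,f) via R0 from knows(e,f)
round 1: derive path(f,i) via R0 from knows(f,i)
round 1: derive path(g,b) via R0 from knows(g,b)
round 1: derive path(g,e) via R0 from knows(g,e)
round 1: derive path(i,c) via R0 from knows(i,c)
round 1: derive path(j,b) via R0 from knows(j,b)
round 2: derive path(c,b) via R1 from path(c,j), path(j,b)
round 2: derive path(e,i) via R1 from path(e,f), path(f,i)
round 2: derive path(f,c) via R1 from path(f,i), path(i,c)
round 2: derive path(g,f) via R1 from path(g,e), path(e,f)
round 2: derive path(i,d) via R1 from path(i,c), path(c,d)
round 2: derive path(i,j) via R1 from path(i,c), path(c,j)
round 2: derive conn(c) via R2 from path(c,d), link(d)
round 2: derive conn(e) via R2 from path(e,e), link(e)
round 2: derive conn(f) via R2 from path(f,i), link(i)
round 2: derive conn(g) via R2 from path(g,b), link(b)
round 2: derive conn(j) via R2 from path(j,b), link(b)
round 3: derive path(e,c) via R1 from path(e,f), path(f,c)
round 3: derive path(e,d) via R1 from path(e,i), path(i,d)
round 3: derive path(e,j) via R1 from path(e,i), path(i,j)
round 3: derive path(f,b) via R1 from path(f,c), path(c,b)
round 3: derive path(f,d) via R1 from path(f,c), path(c,d)
round 3: derive path(f,j) via R1 from path(f,c), path(c,j)
round 3: derive path(g,c) via R1 from path(g,f), path(f,c)
round 3: derive path(g,i) via R1 from path(g,e), path(e,i)
round 3: derive path(i,b) via R1 from path(i,c), path(c,b)
round 3: derive conn(i) via R2 from path(i,d), link(d)
round 4: derive path(e,b) via R1 from path(e,c), path(c,b)
round 4: derive path(g,d) via R1 from path(g,c), path(c,d)
round 4: derive path(g,j) via R1 from path(g,c), path(c,j)

conn(c)
conn(e)
conn(f)
conn(g)
conn(i)
conn(j)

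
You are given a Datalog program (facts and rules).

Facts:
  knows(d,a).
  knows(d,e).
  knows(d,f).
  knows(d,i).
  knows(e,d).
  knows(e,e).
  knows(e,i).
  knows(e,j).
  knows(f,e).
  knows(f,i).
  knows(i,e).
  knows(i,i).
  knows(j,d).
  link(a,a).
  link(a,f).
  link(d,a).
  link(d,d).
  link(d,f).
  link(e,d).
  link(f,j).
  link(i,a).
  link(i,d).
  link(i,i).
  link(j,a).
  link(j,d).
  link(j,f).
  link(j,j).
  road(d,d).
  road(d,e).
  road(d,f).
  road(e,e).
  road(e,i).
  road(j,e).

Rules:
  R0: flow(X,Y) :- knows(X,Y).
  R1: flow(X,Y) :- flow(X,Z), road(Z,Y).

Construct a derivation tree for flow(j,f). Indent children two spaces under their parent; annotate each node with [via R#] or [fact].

round 1: derive flow(d,a) via R0 from knows(d,a)
round 1: derive flow(d,e) via R0 from knows(d,e)
round 1: derive flow(d,f) via R0 from knows(d,f)
round 1: derive flow(d,i) via R0 from knows(d,i)
round 1: derive flow(e,d) via R0 from knows(e,d)
round 1: derive flow(e,e) via R0 from knows(e,e)
round 1: derive flow(e,i) via R0 from knows(e,i)
round 1: derive flow(e,j) via R0 from knows(e,j)
round 1: derive flow(f,e) via R0 from knows(f,e)
round 1: derive flow(f,i) via R0 from knows(f,i)
round 1: derive flow(i,e) via R0 from knows(i,e)
round 1: derive flow(i,i) via R0 from knows(i,i)
round 1: derive flow(j,d) via R0 from knows(j,d)
round 2: derive flow(e,f) via R1 from flow(e,d), road(d,f)
round 2: derive flow(j,e) via R1 from flow(j,d), road(d,e)
round 2: derive flow(j,f) via R1 from flow(j,d), road(d,f)
round 3: derive flow(j,i) via R1 from flow(j,e), road(e,i)

flow(j,f)  [via R1]
  flow(j,d)  [via R0]
    knows(j,d)  [fact]
  road(d,f)  [fact]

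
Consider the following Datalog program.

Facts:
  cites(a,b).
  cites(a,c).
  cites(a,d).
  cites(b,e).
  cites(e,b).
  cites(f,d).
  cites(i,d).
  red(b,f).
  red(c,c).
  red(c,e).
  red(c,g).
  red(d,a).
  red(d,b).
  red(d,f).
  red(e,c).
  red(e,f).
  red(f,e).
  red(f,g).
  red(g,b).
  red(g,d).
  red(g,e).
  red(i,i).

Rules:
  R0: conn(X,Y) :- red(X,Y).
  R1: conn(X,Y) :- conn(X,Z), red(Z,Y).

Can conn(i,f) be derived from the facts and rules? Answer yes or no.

round 1: derive conn(b,f) via R0 from red(b,f)
round 1: derive conn(c,c) via R0 from red(c,c)
round 1: derive conn(c,e) via R0 from red(c,e)
round 1: derive conn(c,g) via R0 from red(c,g)
round 1: derive conn(d,a) via R0 from red(d,a)
round 1: derive conn(d,b) via R0 from red(d,b)
round 1: derive conn(d,f) via R0 from red(d,f)
round 1: derive conn(e,c) via R0 from red(e,c)
round 1: derive conn(e,f) via R0 from red(e,f)
round 1: derive conn(f,e) via R0 from red(f,e)
round 1: derive conn(f,g) via R0 from red(f,g)
round 1: derive conn(g,b) via R0 from red(g,b)
round 1: derive conn(g,d) via R0 from red(g,d)
round 1: derive conn(g,e) via R0 from red(g,e)
round 1: derive conn(i,i) via R0 from red(i,i)
round 2: derive conn(b,e) via R1 from conn(b,f), red(f,e)
round 2: derive conn(b,g) via R1 from conn(b,f), red(f,g)
round 2: derive conn(c,b) via R1 from conn(c,g), red(g,b)
round 2: derive conn(c,d) via R1 from conn(c,g), red(g,d)
round 2: derive conn(c,f) via R1 from conn(c,e), red(e,f)
round 2: derive conn(d,e) via R1 from conn(d,f), red(f,e)
round 2: derive conn(d,g) via R1 from conn(d,f), red(f,g)
round 2: derive conn(e,e) via R1 from conn(e,c), red(c,e)
round 2: derive conn(e,g) via R1 from conn(e,c), red(c,g)
round 2: derive conn(f,b) via R1 from conn(f,g), red(g,b)
round 2: derive conn(f,c) via R1 from conn(f,e), red(e,c)
round 2: derive conn(f,d) via R1 from conn(f,g), red(g,d)
round 2: derive conn(f,f) via R1 from conn(f,e), red(e,f)
round 2: derive conn(g,a) via R1 from conn(g,d), red(d,a)
round 2: derive conn(g,c) via R1 from conn(g,e), red(e,c)
round 2: derive conn(g,f) via R1 from conn(g,b), red(b,f)
round 3: derive conn(b,b) via R1 from conn(b,g), red(g,b)
round 3: derive conn(b,c) via R1 from conn(b,e), red(e,c)
round 3: derive conn(b,d) via R1 from conn(b,g), red(g,d)
round 3: derive conn(c,a) via R1 from conn(c,d), red(d,a)
round 3: derive conn(d,c) via R1 from conn(d,e), red(e,c)
round 3: derive conn(d,d) via R1 from conn(d,g), red(g,d)
round 3: derive conn(e,b) via R1 from conn(e,g), red(g,b)
round 3: derive conn(e,d) via R1 from conn(e,g), red(g,d)
round 3: derive conn(f,a) via R1 from conn(f,d), red(d,a)
round 3: derive conn(g,g) via R1 from conn(g,c), red(c,g)
round 4: derive conn(b,a) via R1 from conn(b,d), red(d,a)
round 4: derive conn(e,a) via R1 from conn(e,d), red(d,a)

no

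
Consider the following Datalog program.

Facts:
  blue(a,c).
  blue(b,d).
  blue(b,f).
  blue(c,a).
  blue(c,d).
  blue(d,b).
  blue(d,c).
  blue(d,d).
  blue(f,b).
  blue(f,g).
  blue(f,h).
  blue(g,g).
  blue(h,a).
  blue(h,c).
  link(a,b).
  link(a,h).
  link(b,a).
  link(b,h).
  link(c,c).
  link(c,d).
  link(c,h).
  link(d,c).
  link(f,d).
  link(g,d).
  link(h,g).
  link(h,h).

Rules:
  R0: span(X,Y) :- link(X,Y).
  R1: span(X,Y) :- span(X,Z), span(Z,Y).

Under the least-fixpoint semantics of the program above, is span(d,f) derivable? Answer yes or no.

no

round 1: derive span(a,b) via R0 from link(a,b)
round 1: derive span(a,h) via R0 from link(a,h)
round 1: derive span(b,a) via R0 from link(b,a)
round 1: derive span(b,h) via R0 from link(b,h)
round 1: derive span(c,c) via R0 from link(c,c)
round 1: derive span(c,d) via R0 from link(c,d)
round 1: derive span(c,h) via R0 from link(c,h)
round 1: derive span(d,c) via R0 from link(d,c)
round 1: derive span(f,d) via R0 from link(f,d)
round 1: derive span(g,d) via R0 from link(g,d)
round 1: derive span(h,g) via R0 from link(h,g)
round 1: derive span(h,h) via R0 from link(h,h)
round 2: derive span(a,a) via R1 from span(a,b), span(b,a)
round 2: derive span(a,g) via R1 from span(a,h), span(h,g)
round 2: derive span(b,b) via R1 from span(b,a), span(a,b)
round 2: derive span(b,g) via R1 from span(b,h), span(h,g)
round 2: derive span(c,g) via R1 from span(c,h), span(h,g)
round 2: derive span(d,d) via R1 from span(d,c), span(c,d)
round 2: derive span(d,h) via R1 from span(d,c), span(c,h)
round 2: derive span(f,c) via R1 from span(f,d), span(d,c)
round 2: derive span(g,c) via R1 from span(g,d), span(d,c)
round 2: derive span(h,d) via R1 from span(h,g), span(g,d)
round 3: derive span(a,c) via R1 from span(a,g), span(g,c)
round 3: derive span(a,d) via R1 from span(a,g), span(g,d)
round 3: derive span(b,c) via R1 from span(b,g), span(g,c)
round 3: derive span(b,d) via R1 from span(b,g), span(g,d)
round 3: derive span(d,g) via R1 from span(d,c), span(c,g)
round 3: derive span(f,g) via R1 from span(f,c), span(c,g)
round 3: derive span(f,h) via R1 from span(f,c), span(c,h)
round 3: derive span(g,g) via R1 from span(g,c), span(c,g)
round 3: derive span(g,h) via R1 from span(g,c), span(c,h)
round 3: derive span(h,c) via R1 from span(h,d), span(d,c)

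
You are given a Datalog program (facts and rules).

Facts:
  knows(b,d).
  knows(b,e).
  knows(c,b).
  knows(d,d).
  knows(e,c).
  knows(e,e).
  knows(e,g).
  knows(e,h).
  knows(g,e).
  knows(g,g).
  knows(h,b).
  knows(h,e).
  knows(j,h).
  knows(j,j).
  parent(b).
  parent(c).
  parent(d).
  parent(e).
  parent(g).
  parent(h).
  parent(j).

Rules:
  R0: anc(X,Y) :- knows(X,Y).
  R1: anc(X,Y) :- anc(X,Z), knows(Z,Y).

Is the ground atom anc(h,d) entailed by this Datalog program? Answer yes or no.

round 1: derive anc(b,d) via R0 from knows(b,d)
round 1: derive anc(b,e) via R0 from knows(b,e)
round 1: derive anc(c,b) via R0 from knows(c,b)
round 1: derive anc(d,d) via R0 from knows(d,d)
round 1: derive anc(e,c) via R0 from knows(e,c)
round 1: derive anc(e,e) via R0 from knows(e,e)
round 1: derive anc(e,g) via R0 from knows(e,g)
round 1: derive anc(e,h) via R0 from knows(e,h)
round 1: derive anc(g,e) via R0 from knows(g,e)
round 1: derive anc(g,g) via R0 from knows(g,g)
round 1: derive anc(h,b) via R0 from knows(h,b)
round 1: derive anc(h,e) via R0 from knows(h,e)
round 1: derive anc(j,h) via R0 from knows(j,h)
round 1: derive anc(j,j) via R0 from knows(j,j)
round 2: derive anc(b,c) via R1 from anc(b,e), knows(e,c)
round 2: derive anc(b,g) via R1 from anc(b,e), knows(e,g)
round 2: derive anc(b,h) via R1 from anc(b,e), knows(e,h)
round 2: derive anc(c,d) via R1 from anc(c,b), knows(b,d)
round 2: derive anc(c,e) via R1 from anc(c,b), knows(b,e)
round 2: derive anc(e,b) via R1 from anc(e,c), knows(c,b)
round 2: derive anc(g,c) via R1 from anc(g,e), knows(e,c)
round 2: derive anc(g,h) via R1 from anc(g,e), knows(e,h)
round 2: derive anc(h,c) via R1 from anc(h,e), knows(e,c)
round 2: derive anc(h,d) via R1 from anc(h,b), knows(b,d)
round 2: derive anc(h,g) via R1 from anc(h,e), knows(e,g)
round 2: derive anc(h,h) via R1 from anc(h,e), knows(e,h)
round 2: derive anc(j,b) via R1 from anc(j,h), knows(h,b)
round 2: derive anc(j,e) via R1 from anc(j,h), knows(h,e)
round 3: derive anc(b,b) via R1 from anc(b,c), knows(c,b)
round 3: derive anc(c,c) via R1 from anc(c,e), knows(e,c)
round 3: derive anc(c,g) via R1 from anc(c,e), knows(e,g)
round 3: derive anc(c,h) via R1 from anc(c,e), knows(e,h)
round 3: derive anc(e,d) via R1 from anc(e,b), knows(b,d)
round 3: derive anc(g,b) via R1 from anc(g,c), knows(c,b)
round 3: derive anc(j,c) via R1 from anc(j,e), knows(e,c)
round 3: derive anc(j,d) via R1 from anc(j,b), knows(b,d)
round 3: derive anc(j,g) via R1 from anc(j,e), knows(e,g)
round 4: derive anc(g,d) via R1 from anc(g,b), knows(b,d)

yes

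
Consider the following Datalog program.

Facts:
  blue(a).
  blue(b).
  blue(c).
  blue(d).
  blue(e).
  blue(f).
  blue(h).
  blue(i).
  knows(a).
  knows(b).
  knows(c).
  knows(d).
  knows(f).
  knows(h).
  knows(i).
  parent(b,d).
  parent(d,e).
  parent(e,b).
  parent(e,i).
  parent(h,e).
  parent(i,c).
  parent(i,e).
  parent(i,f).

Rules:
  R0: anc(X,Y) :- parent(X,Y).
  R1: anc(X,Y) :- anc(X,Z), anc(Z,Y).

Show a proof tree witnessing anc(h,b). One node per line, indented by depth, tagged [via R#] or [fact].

anc(h,b)  [via R1]
  anc(h,e)  [via R0]
    parent(h,e)  [fact]
  anc(e,b)  [via R0]
    parent(e,b)  [fact]

round 1: derive anc(b,d) via R0 from parent(b,d)
round 1: derive anc(d,e) via R0 from parent(d,e)
round 1: derive anc(e,b) via R0 from parent(e,b)
round 1: derive anc(e,i) via R0 from parent(e,i)
round 1: derive anc(h,e) via R0 from parent(h,e)
round 1: derive anc(i,c) via R0 from parent(i,c)
round 1: derive anc(i,e) via R0 from parent(i,e)
round 1: derive anc(i,f) via R0 from parent(i,f)
round 2: derive anc(b,e) via R1 from anc(b,d), anc(d,e)
round 2: derive anc(d,b) via R1 from anc(d,e), anc(e,b)
round 2: derive anc(d,i) via R1 from anc(d,e), anc(e,i)
round 2: derive anc(e,c) via R1 from anc(e,i), anc(i,c)
round 2: derive anc(e,d) via R1 from anc(e,b), anc(b,d)
round 2: derive anc(e,e) via R1 from anc(e,i), anc(i,e)
round 2: derive anc(e,f) via R1 from anc(e,i), anc(i,f)
round 2: derive anc(h,b) via R1 from anc(h,e), anc(e,b)
round 2: derive anc(h,i) via R1 from anc(h,e), anc(e,i)
round 2: derive anc(i,b) via R1 from anc(i,e), anc(e,b)
round 2: derive anc(i,i) via R1 from anc(i,e), anc(e,i)
round 3: derive anc(b,b) via R1 from anc(b,d), anc(d,b)
round 3: derive anc(b,c) via R1 from anc(b,e), anc(e,c)
round 3: derive anc(b,f) via R1 from anc(b,e), anc(e,f)
round 3: derive anc(b,i) via R1 from anc(b,d), anc(d,i)
round 3: derive anc(d,c) via R1 from anc(d,e), anc(e,c)
round 3: derive anc(d,d) via R1 from anc(d,b), anc(b,d)
round 3: derive anc(d,f) via R1 from anc(d,e), anc(e,f)
round 3: derive anc(h,c) via R1 from anc(h,e), anc(e,c)
round 3: derive anc(h,d) via R1 from anc(h,b), anc(b,d)
round 3: derive anc(h,f) via R1 from anc(h,e), anc(e,f)
round 3: derive anc(i,d) via R1 from anc(i,b), anc(b,d)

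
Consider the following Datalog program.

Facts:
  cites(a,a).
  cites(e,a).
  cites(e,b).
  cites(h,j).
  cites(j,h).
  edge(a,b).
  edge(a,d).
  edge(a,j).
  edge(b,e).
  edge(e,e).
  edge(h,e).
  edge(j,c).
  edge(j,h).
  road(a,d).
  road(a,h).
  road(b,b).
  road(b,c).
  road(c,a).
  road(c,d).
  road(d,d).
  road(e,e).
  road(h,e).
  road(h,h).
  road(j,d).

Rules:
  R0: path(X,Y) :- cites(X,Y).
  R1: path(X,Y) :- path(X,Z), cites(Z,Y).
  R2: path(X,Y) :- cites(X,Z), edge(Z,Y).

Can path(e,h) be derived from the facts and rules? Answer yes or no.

yes

round 1: derive path(a,a) via R0 from cites(a,a)
round 1: derive path(e,a) via R0 from cites(e,a)
round 1: derive path(e,b) via R0 from cites(e,b)
round 1: derive path(h,j) via R0 from cites(h,j)
round 1: derive path(j,h) via R0 from cites(j,h)
round 1: derive path(a,b) via R2 from cites(a,a), edge(a,b)
round 1: derive path(a,d) via R2 from cites(a,a), edge(a,d)
round 1: derive path(a,j) via R2 from cites(a,a), edge(a,j)
round 1: derive path(e,d) via R2 from cites(e,a), edge(a,d)
round 1: derive path(e,e) via R2 from cites(e,b), edge(b,e)
round 1: derive path(e,j) via R2 from cites(e,a), edge(a,j)
round 1: derive path(h,c) via R2 from cites(h,j), edge(j,c)
round 1: derive path(h,h) via R2 from cites(h,j), edge(j,h)
round 1: derive path(j,e) via R2 from cites(j,h), edge(h,e)
round 2: derive path(a,h) via R1 from path(a,j), cites(j,h)
round 2: derive path(e,h) via R1 from path(e,j), cites(j,h)
round 2: derive path(j,a) via R1 from path(j,e), cites(e,a)
round 2: derive path(j,b) via R1 from path(j,e), cites(e,b)
round 2: derive path(j,j) via R1 from path(j,h), cites(h,j)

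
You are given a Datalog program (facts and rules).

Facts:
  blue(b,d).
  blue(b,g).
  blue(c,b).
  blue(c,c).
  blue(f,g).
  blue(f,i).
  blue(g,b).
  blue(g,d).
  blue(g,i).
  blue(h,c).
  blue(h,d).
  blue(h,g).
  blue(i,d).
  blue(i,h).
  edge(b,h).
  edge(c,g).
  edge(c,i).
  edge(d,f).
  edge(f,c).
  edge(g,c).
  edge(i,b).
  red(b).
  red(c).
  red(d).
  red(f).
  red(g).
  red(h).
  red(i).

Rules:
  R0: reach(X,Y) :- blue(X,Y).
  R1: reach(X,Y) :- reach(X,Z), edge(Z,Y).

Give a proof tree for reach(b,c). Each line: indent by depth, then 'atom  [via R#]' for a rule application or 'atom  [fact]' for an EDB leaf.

round 1: derive reach(b,d) via R0 from blue(b,d)
round 1: derive reach(b,g) via R0 from blue(b,g)
round 1: derive reach(c,b) via R0 from blue(c,b)
round 1: derive reach(c,c) via R0 from blue(c,c)
round 1: derive reach(f,g) via R0 from blue(f,g)
round 1: derive reach(f,i) via R0 from blue(f,i)
round 1: derive reach(g,b) via R0 from blue(g,b)
round 1: derive reach(g,d) via R0 from blue(g,d)
round 1: derive reach(g,i) via R0 from blue(g,i)
round 1: derive reach(h,c) via R0 from blue(h,c)
round 1: derive reach(h,d) via R0 from blue(h,d)
round 1: derive reach(h,g) via R0 from blue(h,g)
round 1: derive reach(i,d) via R0 from blue(i,d)
round 1: derive reach(i,h) via R0 from blue(i,h)
round 2: derive reach(b,c) via R1 from reach(b,g), edge(g,c)
round 2: derive reach(b,f) via R1 from reach(b,d), edge(d,f)
round 2: derive reach(c,g) via R1 from reach(c,c), edge(c,g)
round 2: derive reach(c,h) via R1 from reach(c,b), edge(b,h)
round 2: derive reach(c,i) via R1 from reach(c,c), edge(c,i)
round 2: derive reach(f,b) via R1 from reach(f,i), edge(i,b)
round 2: derive reach(f,c) via R1 from reach(f,g), edge(g,c)
round 2: derive reach(g,f) via R1 from reach(g,d), edge(d,f)
round 2: derive reach(g,h) via R1 from reach(g,b), edge(b,h)
round 2: derive reach(h,f) via R1 from reach(h,d), edge(d,f)
round 2: derive reach(h,i) via R1 from reach(h,c), edge(c,i)
round 2: derive reach(i,f) via R1 from reach(i,d), edge(d,f)
round 3: derive reach(b,i) via R1 from reach(b,c), edge(c,i)
round 3: derive reach(f,h) via R1 from reach(f,b), edge(b,h)
round 3: derive reach(g,c) via R1 from reach(g,f), edge(f,c)
round 3: derive reach(h,b) via R1 from reach(h,i), edge(i,b)
round 3: derive reach(i,c) via R1 from reach(i,f), edge(f,c)
round 4: derive reach(b,b) via R1 from reach(b,i), edge(i,b)
round 4: derive reach(g,g) via R1 from reach(g,c), edge(c,g)
round 4: derive reach(h,h) via R1 from reach(h,b), edge(b,h)
round 4: derive reach(i,g) via R1 from reach(i,c), edge(c,g)
round 4: derive reach(i,i) via R1 from reach(i,c), edge(c,i)
round 5: derive reach(b,h) via R1 from reach(b,b), edge(b,h)
round 5: derive reach(i,b) via R1 from reach(i,i), edge(i,b)

reach(b,c)  [via R1]
  reach(b,g)  [via R0]
    blue(b,g)  [fact]
  edge(g,c)  [fact]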